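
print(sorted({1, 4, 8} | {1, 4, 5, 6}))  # [1, 4, 5, 6, 8]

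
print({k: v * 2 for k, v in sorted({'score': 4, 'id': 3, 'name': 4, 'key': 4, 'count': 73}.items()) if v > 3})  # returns {'count': 146, 'key': 8, 'name': 8, 'score': 8}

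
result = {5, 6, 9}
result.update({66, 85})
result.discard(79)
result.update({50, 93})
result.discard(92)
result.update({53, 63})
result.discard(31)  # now {5, 6, 9, 50, 53, 63, 66, 85, 93}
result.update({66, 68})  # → {5, 6, 9, 50, 53, 63, 66, 68, 85, 93}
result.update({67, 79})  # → {5, 6, 9, 50, 53, 63, 66, 67, 68, 79, 85, 93}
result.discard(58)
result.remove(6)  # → {5, 9, 50, 53, 63, 66, 67, 68, 79, 85, 93}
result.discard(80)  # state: {5, 9, 50, 53, 63, 66, 67, 68, 79, 85, 93}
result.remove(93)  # {5, 9, 50, 53, 63, 66, 67, 68, 79, 85}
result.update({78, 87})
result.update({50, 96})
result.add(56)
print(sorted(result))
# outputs [5, 9, 50, 53, 56, 63, 66, 67, 68, 78, 79, 85, 87, 96]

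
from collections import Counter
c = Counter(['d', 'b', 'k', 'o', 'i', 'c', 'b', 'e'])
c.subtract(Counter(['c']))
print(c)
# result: Counter({'b': 2, 'd': 1, 'k': 1, 'o': 1, 'i': 1, 'e': 1, 'c': 0})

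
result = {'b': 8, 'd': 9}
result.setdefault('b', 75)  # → 8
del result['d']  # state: {'b': 8}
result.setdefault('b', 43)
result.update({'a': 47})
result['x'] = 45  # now {'b': 8, 'a': 47, 'x': 45}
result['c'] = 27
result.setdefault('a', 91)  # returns 47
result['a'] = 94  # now {'b': 8, 'a': 94, 'x': 45, 'c': 27}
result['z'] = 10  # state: {'b': 8, 'a': 94, 'x': 45, 'c': 27, 'z': 10}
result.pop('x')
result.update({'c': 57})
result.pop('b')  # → 8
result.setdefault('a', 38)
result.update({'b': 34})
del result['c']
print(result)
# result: {'a': 94, 'z': 10, 'b': 34}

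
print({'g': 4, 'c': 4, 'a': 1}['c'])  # 4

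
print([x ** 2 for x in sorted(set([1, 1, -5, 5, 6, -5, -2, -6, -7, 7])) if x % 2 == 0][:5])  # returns [36, 4, 36]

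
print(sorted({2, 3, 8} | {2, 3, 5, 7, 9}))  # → [2, 3, 5, 7, 8, 9]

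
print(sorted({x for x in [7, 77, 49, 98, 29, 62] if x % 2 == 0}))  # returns [62, 98]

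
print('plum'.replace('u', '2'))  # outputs pl2m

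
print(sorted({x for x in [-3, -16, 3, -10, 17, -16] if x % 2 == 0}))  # [-16, -10]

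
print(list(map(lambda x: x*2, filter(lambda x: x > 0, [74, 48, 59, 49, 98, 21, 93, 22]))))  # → [148, 96, 118, 98, 196, 42, 186, 44]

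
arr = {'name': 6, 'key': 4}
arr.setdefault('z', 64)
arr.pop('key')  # 4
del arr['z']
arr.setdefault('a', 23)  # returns 23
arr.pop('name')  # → 6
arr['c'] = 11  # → {'a': 23, 'c': 11}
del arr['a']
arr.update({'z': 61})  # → {'c': 11, 'z': 61}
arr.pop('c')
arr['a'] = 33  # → {'z': 61, 'a': 33}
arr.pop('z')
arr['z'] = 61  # {'a': 33, 'z': 61}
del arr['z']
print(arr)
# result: {'a': 33}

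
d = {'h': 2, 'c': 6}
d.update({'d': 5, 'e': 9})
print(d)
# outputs {'h': 2, 'c': 6, 'd': 5, 'e': 9}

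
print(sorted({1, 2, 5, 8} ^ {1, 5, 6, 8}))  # [2, 6]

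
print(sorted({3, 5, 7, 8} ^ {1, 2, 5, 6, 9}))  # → [1, 2, 3, 6, 7, 8, 9]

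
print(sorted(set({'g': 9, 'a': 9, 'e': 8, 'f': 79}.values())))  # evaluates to [8, 9, 79]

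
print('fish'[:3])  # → fis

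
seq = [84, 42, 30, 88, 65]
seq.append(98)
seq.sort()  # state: [30, 42, 65, 84, 88, 98]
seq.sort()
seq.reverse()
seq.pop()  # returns 30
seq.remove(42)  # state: [98, 88, 84, 65]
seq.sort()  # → [65, 84, 88, 98]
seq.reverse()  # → [98, 88, 84, 65]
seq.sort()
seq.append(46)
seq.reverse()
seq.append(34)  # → [46, 98, 88, 84, 65, 34]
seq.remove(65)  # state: [46, 98, 88, 84, 34]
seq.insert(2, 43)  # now [46, 98, 43, 88, 84, 34]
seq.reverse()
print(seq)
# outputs [34, 84, 88, 43, 98, 46]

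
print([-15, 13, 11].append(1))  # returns None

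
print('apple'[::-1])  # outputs elppa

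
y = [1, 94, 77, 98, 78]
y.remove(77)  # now [1, 94, 98, 78]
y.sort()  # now [1, 78, 94, 98]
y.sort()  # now [1, 78, 94, 98]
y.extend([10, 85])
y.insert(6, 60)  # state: [1, 78, 94, 98, 10, 85, 60]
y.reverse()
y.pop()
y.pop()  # 78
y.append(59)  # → [60, 85, 10, 98, 94, 59]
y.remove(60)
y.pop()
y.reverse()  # [94, 98, 10, 85]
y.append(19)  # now [94, 98, 10, 85, 19]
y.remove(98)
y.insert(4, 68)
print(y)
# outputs [94, 10, 85, 19, 68]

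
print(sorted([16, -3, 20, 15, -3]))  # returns [-3, -3, 15, 16, 20]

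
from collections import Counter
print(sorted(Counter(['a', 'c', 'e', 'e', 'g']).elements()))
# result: ['a', 'c', 'e', 'e', 'g']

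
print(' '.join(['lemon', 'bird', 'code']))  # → lemon bird code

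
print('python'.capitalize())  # Python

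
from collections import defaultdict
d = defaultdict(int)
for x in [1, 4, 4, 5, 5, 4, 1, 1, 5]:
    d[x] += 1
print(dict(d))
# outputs {1: 3, 4: 3, 5: 3}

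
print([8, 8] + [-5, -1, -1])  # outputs [8, 8, -5, -1, -1]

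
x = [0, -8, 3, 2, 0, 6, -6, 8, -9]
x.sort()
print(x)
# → [-9, -8, -6, 0, 0, 2, 3, 6, 8]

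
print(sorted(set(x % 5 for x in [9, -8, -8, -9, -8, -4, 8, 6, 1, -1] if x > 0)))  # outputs [1, 3, 4]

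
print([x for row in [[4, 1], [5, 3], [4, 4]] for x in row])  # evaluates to [4, 1, 5, 3, 4, 4]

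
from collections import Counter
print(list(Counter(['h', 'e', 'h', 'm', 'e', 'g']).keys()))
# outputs ['h', 'e', 'm', 'g']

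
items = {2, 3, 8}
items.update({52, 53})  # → {2, 3, 8, 52, 53}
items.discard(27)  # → {2, 3, 8, 52, 53}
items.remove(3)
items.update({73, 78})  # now {2, 8, 52, 53, 73, 78}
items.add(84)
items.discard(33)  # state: {2, 8, 52, 53, 73, 78, 84}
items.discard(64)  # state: {2, 8, 52, 53, 73, 78, 84}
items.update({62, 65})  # {2, 8, 52, 53, 62, 65, 73, 78, 84}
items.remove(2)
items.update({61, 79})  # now {8, 52, 53, 61, 62, 65, 73, 78, 79, 84}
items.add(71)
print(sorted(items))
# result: [8, 52, 53, 61, 62, 65, 71, 73, 78, 79, 84]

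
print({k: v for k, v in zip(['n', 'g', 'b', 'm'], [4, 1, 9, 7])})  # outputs {'n': 4, 'g': 1, 'b': 9, 'm': 7}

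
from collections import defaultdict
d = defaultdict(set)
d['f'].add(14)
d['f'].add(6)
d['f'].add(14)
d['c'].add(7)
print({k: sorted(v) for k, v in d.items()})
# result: {'f': [6, 14], 'c': [7]}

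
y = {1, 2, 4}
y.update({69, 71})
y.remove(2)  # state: {1, 4, 69, 71}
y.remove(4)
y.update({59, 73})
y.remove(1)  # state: {59, 69, 71, 73}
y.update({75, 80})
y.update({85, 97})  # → {59, 69, 71, 73, 75, 80, 85, 97}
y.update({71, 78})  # {59, 69, 71, 73, 75, 78, 80, 85, 97}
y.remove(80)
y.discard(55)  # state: {59, 69, 71, 73, 75, 78, 85, 97}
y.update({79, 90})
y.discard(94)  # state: {59, 69, 71, 73, 75, 78, 79, 85, 90, 97}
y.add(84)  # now {59, 69, 71, 73, 75, 78, 79, 84, 85, 90, 97}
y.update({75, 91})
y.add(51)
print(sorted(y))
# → [51, 59, 69, 71, 73, 75, 78, 79, 84, 85, 90, 91, 97]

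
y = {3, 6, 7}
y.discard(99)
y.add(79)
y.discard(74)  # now {3, 6, 7, 79}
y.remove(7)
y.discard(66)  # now {3, 6, 79}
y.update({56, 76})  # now {3, 6, 56, 76, 79}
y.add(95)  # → {3, 6, 56, 76, 79, 95}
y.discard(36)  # {3, 6, 56, 76, 79, 95}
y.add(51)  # {3, 6, 51, 56, 76, 79, 95}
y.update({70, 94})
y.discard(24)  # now {3, 6, 51, 56, 70, 76, 79, 94, 95}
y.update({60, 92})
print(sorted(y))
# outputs [3, 6, 51, 56, 60, 70, 76, 79, 92, 94, 95]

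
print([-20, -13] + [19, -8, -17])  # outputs [-20, -13, 19, -8, -17]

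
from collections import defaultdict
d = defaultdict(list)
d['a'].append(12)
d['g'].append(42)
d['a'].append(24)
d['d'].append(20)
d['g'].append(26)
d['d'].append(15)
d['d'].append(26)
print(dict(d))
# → {'a': [12, 24], 'g': [42, 26], 'd': [20, 15, 26]}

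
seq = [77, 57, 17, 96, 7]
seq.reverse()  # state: [7, 96, 17, 57, 77]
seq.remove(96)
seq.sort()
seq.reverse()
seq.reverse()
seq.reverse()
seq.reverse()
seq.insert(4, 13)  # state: [7, 17, 57, 77, 13]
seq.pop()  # 13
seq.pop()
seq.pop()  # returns 57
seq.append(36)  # [7, 17, 36]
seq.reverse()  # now [36, 17, 7]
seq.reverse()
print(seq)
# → [7, 17, 36]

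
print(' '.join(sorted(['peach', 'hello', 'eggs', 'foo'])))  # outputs eggs foo hello peach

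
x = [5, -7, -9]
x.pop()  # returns -9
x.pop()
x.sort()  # [5]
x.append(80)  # [5, 80]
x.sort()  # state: [5, 80]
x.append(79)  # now [5, 80, 79]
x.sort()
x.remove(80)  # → [5, 79]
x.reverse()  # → [79, 5]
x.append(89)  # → [79, 5, 89]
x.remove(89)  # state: [79, 5]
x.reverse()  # [5, 79]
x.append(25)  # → [5, 79, 25]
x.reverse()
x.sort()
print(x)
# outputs [5, 25, 79]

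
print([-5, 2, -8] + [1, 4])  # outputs [-5, 2, -8, 1, 4]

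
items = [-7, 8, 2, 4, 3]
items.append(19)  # [-7, 8, 2, 4, 3, 19]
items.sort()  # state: [-7, 2, 3, 4, 8, 19]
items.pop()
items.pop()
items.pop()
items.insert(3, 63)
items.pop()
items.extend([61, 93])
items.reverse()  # [93, 61, 3, 2, -7]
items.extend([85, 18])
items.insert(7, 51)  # [93, 61, 3, 2, -7, 85, 18, 51]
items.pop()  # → 51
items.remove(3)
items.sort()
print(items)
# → [-7, 2, 18, 61, 85, 93]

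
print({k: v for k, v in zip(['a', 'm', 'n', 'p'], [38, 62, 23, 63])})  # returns {'a': 38, 'm': 62, 'n': 23, 'p': 63}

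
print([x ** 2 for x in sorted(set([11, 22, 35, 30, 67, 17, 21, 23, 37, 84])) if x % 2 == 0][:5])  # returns [484, 900, 7056]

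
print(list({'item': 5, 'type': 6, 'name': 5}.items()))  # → [('item', 5), ('type', 6), ('name', 5)]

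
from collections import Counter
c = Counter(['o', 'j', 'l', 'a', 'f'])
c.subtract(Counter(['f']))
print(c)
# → Counter({'o': 1, 'j': 1, 'l': 1, 'a': 1, 'f': 0})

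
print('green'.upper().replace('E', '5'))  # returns GR55N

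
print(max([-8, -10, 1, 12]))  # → 12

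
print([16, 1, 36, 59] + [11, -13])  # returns [16, 1, 36, 59, 11, -13]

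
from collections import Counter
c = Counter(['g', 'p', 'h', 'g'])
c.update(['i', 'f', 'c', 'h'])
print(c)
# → Counter({'g': 2, 'h': 2, 'p': 1, 'i': 1, 'f': 1, 'c': 1})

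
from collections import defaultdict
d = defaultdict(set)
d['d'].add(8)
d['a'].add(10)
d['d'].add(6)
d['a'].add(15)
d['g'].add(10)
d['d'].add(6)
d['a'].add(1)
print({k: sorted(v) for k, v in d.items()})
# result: {'d': [6, 8], 'a': [1, 10, 15], 'g': [10]}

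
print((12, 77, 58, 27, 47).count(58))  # 1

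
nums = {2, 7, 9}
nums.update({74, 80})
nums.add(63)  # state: {2, 7, 9, 63, 74, 80}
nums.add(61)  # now {2, 7, 9, 61, 63, 74, 80}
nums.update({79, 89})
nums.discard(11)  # {2, 7, 9, 61, 63, 74, 79, 80, 89}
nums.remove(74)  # {2, 7, 9, 61, 63, 79, 80, 89}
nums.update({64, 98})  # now {2, 7, 9, 61, 63, 64, 79, 80, 89, 98}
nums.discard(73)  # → {2, 7, 9, 61, 63, 64, 79, 80, 89, 98}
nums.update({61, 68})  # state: {2, 7, 9, 61, 63, 64, 68, 79, 80, 89, 98}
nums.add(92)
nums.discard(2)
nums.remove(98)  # {7, 9, 61, 63, 64, 68, 79, 80, 89, 92}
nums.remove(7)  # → {9, 61, 63, 64, 68, 79, 80, 89, 92}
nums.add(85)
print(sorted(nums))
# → [9, 61, 63, 64, 68, 79, 80, 85, 89, 92]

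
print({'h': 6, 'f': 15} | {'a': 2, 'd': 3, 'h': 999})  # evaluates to {'h': 999, 'f': 15, 'a': 2, 'd': 3}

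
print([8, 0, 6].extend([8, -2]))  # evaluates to None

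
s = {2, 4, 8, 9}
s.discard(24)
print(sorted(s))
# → [2, 4, 8, 9]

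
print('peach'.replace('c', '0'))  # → pea0h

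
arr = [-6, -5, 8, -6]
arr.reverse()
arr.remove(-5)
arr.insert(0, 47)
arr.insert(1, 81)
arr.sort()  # [-6, -6, 8, 47, 81]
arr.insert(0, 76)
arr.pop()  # 81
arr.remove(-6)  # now [76, -6, 8, 47]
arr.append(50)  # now [76, -6, 8, 47, 50]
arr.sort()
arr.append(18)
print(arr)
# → [-6, 8, 47, 50, 76, 18]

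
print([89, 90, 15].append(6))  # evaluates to None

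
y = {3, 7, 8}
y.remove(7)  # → {3, 8}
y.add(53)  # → {3, 8, 53}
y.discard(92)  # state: {3, 8, 53}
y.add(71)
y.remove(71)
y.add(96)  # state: {3, 8, 53, 96}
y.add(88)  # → {3, 8, 53, 88, 96}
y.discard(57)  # {3, 8, 53, 88, 96}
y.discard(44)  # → {3, 8, 53, 88, 96}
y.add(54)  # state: {3, 8, 53, 54, 88, 96}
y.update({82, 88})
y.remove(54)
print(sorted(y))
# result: [3, 8, 53, 82, 88, 96]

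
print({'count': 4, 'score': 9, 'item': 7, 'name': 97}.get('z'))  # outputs None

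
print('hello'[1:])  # ello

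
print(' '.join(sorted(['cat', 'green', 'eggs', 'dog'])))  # cat dog eggs green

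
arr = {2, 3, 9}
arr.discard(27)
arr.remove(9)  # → {2, 3}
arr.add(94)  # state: {2, 3, 94}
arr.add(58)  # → {2, 3, 58, 94}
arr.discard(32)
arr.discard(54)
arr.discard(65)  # {2, 3, 58, 94}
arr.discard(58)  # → {2, 3, 94}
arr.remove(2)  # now {3, 94}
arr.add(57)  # {3, 57, 94}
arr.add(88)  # {3, 57, 88, 94}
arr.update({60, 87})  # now {3, 57, 60, 87, 88, 94}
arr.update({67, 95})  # {3, 57, 60, 67, 87, 88, 94, 95}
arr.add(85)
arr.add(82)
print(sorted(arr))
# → [3, 57, 60, 67, 82, 85, 87, 88, 94, 95]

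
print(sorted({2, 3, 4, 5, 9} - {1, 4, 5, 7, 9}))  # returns [2, 3]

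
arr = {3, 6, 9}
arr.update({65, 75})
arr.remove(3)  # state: {6, 9, 65, 75}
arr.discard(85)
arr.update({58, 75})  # {6, 9, 58, 65, 75}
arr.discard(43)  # {6, 9, 58, 65, 75}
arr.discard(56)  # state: {6, 9, 58, 65, 75}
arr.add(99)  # {6, 9, 58, 65, 75, 99}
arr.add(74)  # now {6, 9, 58, 65, 74, 75, 99}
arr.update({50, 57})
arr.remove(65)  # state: {6, 9, 50, 57, 58, 74, 75, 99}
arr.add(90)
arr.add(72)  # {6, 9, 50, 57, 58, 72, 74, 75, 90, 99}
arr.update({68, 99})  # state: {6, 9, 50, 57, 58, 68, 72, 74, 75, 90, 99}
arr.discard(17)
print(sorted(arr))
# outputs [6, 9, 50, 57, 58, 68, 72, 74, 75, 90, 99]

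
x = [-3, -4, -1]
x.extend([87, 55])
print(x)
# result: [-3, -4, -1, 87, 55]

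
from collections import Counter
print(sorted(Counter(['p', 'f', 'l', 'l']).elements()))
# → ['f', 'l', 'l', 'p']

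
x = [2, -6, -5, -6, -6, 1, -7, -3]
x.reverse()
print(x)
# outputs [-3, -7, 1, -6, -6, -5, -6, 2]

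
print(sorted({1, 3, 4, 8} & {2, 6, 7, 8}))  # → [8]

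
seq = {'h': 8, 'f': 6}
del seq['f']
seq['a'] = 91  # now {'h': 8, 'a': 91}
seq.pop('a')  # 91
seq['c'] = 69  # {'h': 8, 'c': 69}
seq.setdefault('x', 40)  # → 40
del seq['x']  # {'h': 8, 'c': 69}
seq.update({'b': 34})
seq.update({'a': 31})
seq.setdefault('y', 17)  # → 17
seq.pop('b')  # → 34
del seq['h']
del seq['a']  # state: {'c': 69, 'y': 17}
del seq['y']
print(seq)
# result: {'c': 69}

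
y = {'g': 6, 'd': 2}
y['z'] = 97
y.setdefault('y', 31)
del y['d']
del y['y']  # {'g': 6, 'z': 97}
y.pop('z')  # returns 97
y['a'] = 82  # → {'g': 6, 'a': 82}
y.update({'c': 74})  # {'g': 6, 'a': 82, 'c': 74}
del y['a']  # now {'g': 6, 'c': 74}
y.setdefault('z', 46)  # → 46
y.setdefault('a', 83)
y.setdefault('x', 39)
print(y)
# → {'g': 6, 'c': 74, 'z': 46, 'a': 83, 'x': 39}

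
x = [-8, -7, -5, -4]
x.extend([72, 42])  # [-8, -7, -5, -4, 72, 42]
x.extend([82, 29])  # [-8, -7, -5, -4, 72, 42, 82, 29]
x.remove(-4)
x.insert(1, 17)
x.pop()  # 29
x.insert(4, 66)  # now [-8, 17, -7, -5, 66, 72, 42, 82]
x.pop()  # 82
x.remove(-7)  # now [-8, 17, -5, 66, 72, 42]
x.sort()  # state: [-8, -5, 17, 42, 66, 72]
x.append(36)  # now [-8, -5, 17, 42, 66, 72, 36]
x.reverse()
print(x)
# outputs [36, 72, 66, 42, 17, -5, -8]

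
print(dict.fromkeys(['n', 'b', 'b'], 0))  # {'n': 0, 'b': 0}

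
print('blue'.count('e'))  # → 1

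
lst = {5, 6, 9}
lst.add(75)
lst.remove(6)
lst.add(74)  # {5, 9, 74, 75}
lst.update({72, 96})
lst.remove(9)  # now {5, 72, 74, 75, 96}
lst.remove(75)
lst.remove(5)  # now {72, 74, 96}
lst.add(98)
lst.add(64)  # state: {64, 72, 74, 96, 98}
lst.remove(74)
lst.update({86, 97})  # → {64, 72, 86, 96, 97, 98}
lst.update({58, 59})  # {58, 59, 64, 72, 86, 96, 97, 98}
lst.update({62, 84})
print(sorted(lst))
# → [58, 59, 62, 64, 72, 84, 86, 96, 97, 98]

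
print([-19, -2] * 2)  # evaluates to [-19, -2, -19, -2]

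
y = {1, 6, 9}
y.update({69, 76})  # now {1, 6, 9, 69, 76}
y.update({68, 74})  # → {1, 6, 9, 68, 69, 74, 76}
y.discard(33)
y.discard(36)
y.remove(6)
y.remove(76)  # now {1, 9, 68, 69, 74}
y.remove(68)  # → {1, 9, 69, 74}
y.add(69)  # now {1, 9, 69, 74}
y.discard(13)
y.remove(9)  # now {1, 69, 74}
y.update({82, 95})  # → {1, 69, 74, 82, 95}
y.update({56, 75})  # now {1, 56, 69, 74, 75, 82, 95}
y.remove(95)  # {1, 56, 69, 74, 75, 82}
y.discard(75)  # {1, 56, 69, 74, 82}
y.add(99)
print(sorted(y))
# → [1, 56, 69, 74, 82, 99]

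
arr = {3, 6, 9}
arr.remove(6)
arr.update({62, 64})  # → {3, 9, 62, 64}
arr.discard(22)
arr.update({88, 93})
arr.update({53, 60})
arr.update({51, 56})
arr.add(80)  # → {3, 9, 51, 53, 56, 60, 62, 64, 80, 88, 93}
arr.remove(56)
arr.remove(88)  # {3, 9, 51, 53, 60, 62, 64, 80, 93}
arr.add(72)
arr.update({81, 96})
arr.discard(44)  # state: {3, 9, 51, 53, 60, 62, 64, 72, 80, 81, 93, 96}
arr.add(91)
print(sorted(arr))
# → [3, 9, 51, 53, 60, 62, 64, 72, 80, 81, 91, 93, 96]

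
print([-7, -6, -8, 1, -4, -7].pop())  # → -7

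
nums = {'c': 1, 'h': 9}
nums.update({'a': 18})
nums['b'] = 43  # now {'c': 1, 'h': 9, 'a': 18, 'b': 43}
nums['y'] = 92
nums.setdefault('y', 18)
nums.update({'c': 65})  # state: {'c': 65, 'h': 9, 'a': 18, 'b': 43, 'y': 92}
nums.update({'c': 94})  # {'c': 94, 'h': 9, 'a': 18, 'b': 43, 'y': 92}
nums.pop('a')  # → 18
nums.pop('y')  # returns 92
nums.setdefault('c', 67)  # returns 94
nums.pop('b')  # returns 43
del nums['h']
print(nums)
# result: {'c': 94}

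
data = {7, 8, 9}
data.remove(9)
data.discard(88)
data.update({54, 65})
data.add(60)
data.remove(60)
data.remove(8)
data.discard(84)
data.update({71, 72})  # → {7, 54, 65, 71, 72}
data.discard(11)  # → {7, 54, 65, 71, 72}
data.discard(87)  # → {7, 54, 65, 71, 72}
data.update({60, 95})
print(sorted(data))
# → [7, 54, 60, 65, 71, 72, 95]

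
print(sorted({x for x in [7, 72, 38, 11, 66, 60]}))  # [7, 11, 38, 60, 66, 72]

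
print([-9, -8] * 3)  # [-9, -8, -9, -8, -9, -8]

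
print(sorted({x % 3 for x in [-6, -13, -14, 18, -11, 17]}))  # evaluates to [0, 1, 2]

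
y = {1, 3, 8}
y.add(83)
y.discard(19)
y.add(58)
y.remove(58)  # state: {1, 3, 8, 83}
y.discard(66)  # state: {1, 3, 8, 83}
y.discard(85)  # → {1, 3, 8, 83}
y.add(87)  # {1, 3, 8, 83, 87}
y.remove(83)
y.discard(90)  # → {1, 3, 8, 87}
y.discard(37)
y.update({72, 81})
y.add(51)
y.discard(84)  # {1, 3, 8, 51, 72, 81, 87}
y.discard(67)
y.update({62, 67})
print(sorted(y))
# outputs [1, 3, 8, 51, 62, 67, 72, 81, 87]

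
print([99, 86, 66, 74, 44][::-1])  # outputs [44, 74, 66, 86, 99]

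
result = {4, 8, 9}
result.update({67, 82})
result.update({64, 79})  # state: {4, 8, 9, 64, 67, 79, 82}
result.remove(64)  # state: {4, 8, 9, 67, 79, 82}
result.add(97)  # {4, 8, 9, 67, 79, 82, 97}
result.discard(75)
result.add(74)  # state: {4, 8, 9, 67, 74, 79, 82, 97}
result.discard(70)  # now {4, 8, 9, 67, 74, 79, 82, 97}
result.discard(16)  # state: {4, 8, 9, 67, 74, 79, 82, 97}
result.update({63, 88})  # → {4, 8, 9, 63, 67, 74, 79, 82, 88, 97}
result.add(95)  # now {4, 8, 9, 63, 67, 74, 79, 82, 88, 95, 97}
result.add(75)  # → {4, 8, 9, 63, 67, 74, 75, 79, 82, 88, 95, 97}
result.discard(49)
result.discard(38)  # {4, 8, 9, 63, 67, 74, 75, 79, 82, 88, 95, 97}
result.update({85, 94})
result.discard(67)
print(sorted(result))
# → [4, 8, 9, 63, 74, 75, 79, 82, 85, 88, 94, 95, 97]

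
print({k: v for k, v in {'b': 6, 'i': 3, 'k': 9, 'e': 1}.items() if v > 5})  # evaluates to {'b': 6, 'k': 9}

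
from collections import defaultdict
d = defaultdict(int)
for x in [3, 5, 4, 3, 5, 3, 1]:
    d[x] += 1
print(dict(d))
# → {3: 3, 5: 2, 4: 1, 1: 1}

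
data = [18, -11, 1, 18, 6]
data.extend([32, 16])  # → [18, -11, 1, 18, 6, 32, 16]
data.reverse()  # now [16, 32, 6, 18, 1, -11, 18]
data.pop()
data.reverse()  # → [-11, 1, 18, 6, 32, 16]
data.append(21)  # [-11, 1, 18, 6, 32, 16, 21]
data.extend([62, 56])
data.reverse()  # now [56, 62, 21, 16, 32, 6, 18, 1, -11]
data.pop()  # -11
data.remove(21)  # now [56, 62, 16, 32, 6, 18, 1]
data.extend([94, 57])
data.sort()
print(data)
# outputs [1, 6, 16, 18, 32, 56, 57, 62, 94]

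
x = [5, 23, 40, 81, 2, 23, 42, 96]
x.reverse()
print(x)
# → [96, 42, 23, 2, 81, 40, 23, 5]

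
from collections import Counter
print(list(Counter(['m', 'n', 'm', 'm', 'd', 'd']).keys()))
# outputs ['m', 'n', 'd']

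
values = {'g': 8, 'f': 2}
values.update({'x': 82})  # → {'g': 8, 'f': 2, 'x': 82}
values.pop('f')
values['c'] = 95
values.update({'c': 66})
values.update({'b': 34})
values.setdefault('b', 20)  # 34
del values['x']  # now {'g': 8, 'c': 66, 'b': 34}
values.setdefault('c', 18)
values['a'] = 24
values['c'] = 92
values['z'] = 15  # {'g': 8, 'c': 92, 'b': 34, 'a': 24, 'z': 15}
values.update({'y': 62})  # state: {'g': 8, 'c': 92, 'b': 34, 'a': 24, 'z': 15, 'y': 62}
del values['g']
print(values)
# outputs {'c': 92, 'b': 34, 'a': 24, 'z': 15, 'y': 62}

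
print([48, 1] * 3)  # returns [48, 1, 48, 1, 48, 1]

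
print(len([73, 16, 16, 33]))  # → 4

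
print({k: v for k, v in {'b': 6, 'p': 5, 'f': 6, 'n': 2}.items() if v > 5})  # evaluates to {'b': 6, 'f': 6}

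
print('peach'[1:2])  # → e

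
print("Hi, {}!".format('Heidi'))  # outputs Hi, Heidi!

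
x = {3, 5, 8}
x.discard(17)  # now {3, 5, 8}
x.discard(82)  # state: {3, 5, 8}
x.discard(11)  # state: {3, 5, 8}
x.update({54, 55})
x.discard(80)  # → {3, 5, 8, 54, 55}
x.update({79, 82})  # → {3, 5, 8, 54, 55, 79, 82}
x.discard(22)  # {3, 5, 8, 54, 55, 79, 82}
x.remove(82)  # {3, 5, 8, 54, 55, 79}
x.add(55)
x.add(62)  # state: {3, 5, 8, 54, 55, 62, 79}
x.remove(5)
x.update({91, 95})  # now {3, 8, 54, 55, 62, 79, 91, 95}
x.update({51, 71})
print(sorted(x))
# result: [3, 8, 51, 54, 55, 62, 71, 79, 91, 95]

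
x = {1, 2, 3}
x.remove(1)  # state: {2, 3}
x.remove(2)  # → {3}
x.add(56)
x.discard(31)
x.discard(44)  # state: {3, 56}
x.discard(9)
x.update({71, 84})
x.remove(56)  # {3, 71, 84}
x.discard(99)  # {3, 71, 84}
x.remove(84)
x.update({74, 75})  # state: {3, 71, 74, 75}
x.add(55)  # {3, 55, 71, 74, 75}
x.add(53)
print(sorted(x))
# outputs [3, 53, 55, 71, 74, 75]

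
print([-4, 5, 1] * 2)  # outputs [-4, 5, 1, -4, 5, 1]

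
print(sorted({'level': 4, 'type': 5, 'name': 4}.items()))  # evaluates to [('level', 4), ('name', 4), ('type', 5)]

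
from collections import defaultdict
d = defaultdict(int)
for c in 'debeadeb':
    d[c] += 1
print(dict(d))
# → {'d': 2, 'e': 3, 'b': 2, 'a': 1}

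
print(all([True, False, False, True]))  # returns False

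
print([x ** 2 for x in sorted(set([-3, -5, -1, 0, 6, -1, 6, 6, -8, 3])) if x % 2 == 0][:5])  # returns [64, 0, 36]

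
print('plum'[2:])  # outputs um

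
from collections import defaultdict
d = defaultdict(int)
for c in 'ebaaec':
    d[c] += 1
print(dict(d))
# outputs {'e': 2, 'b': 1, 'a': 2, 'c': 1}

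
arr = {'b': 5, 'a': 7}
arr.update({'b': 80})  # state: {'b': 80, 'a': 7}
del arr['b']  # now {'a': 7}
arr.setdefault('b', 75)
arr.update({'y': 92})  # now {'a': 7, 'b': 75, 'y': 92}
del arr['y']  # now {'a': 7, 'b': 75}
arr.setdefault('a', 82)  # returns 7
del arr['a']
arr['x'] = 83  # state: {'b': 75, 'x': 83}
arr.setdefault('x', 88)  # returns 83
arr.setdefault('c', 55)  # 55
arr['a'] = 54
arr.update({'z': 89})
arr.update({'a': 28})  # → {'b': 75, 'x': 83, 'c': 55, 'a': 28, 'z': 89}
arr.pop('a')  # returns 28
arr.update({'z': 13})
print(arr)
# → {'b': 75, 'x': 83, 'c': 55, 'z': 13}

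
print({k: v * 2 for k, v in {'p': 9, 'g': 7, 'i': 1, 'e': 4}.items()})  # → {'p': 18, 'g': 14, 'i': 2, 'e': 8}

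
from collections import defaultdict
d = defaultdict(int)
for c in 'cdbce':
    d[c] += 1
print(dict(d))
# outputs {'c': 2, 'd': 1, 'b': 1, 'e': 1}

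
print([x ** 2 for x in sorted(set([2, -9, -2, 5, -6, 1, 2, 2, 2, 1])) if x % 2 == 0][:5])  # [36, 4, 4]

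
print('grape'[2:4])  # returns ap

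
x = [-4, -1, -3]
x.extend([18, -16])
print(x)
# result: [-4, -1, -3, 18, -16]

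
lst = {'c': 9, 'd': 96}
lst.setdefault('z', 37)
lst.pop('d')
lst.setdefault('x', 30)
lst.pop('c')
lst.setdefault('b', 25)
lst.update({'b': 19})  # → {'z': 37, 'x': 30, 'b': 19}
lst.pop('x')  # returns 30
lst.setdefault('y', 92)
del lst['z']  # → {'b': 19, 'y': 92}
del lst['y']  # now {'b': 19}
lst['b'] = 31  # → {'b': 31}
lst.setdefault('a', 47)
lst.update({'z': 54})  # {'b': 31, 'a': 47, 'z': 54}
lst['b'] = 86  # {'b': 86, 'a': 47, 'z': 54}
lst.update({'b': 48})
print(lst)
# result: {'b': 48, 'a': 47, 'z': 54}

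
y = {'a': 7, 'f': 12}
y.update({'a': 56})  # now {'a': 56, 'f': 12}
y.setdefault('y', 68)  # 68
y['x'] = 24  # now {'a': 56, 'f': 12, 'y': 68, 'x': 24}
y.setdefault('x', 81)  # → 24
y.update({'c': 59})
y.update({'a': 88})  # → {'a': 88, 'f': 12, 'y': 68, 'x': 24, 'c': 59}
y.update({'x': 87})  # {'a': 88, 'f': 12, 'y': 68, 'x': 87, 'c': 59}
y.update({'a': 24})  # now {'a': 24, 'f': 12, 'y': 68, 'x': 87, 'c': 59}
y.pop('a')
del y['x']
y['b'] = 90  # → {'f': 12, 'y': 68, 'c': 59, 'b': 90}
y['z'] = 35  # {'f': 12, 'y': 68, 'c': 59, 'b': 90, 'z': 35}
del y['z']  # {'f': 12, 'y': 68, 'c': 59, 'b': 90}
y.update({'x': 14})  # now {'f': 12, 'y': 68, 'c': 59, 'b': 90, 'x': 14}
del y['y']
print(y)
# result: {'f': 12, 'c': 59, 'b': 90, 'x': 14}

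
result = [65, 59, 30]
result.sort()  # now [30, 59, 65]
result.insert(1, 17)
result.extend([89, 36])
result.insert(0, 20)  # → [20, 30, 17, 59, 65, 89, 36]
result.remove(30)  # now [20, 17, 59, 65, 89, 36]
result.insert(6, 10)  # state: [20, 17, 59, 65, 89, 36, 10]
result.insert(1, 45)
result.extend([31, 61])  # [20, 45, 17, 59, 65, 89, 36, 10, 31, 61]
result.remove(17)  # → [20, 45, 59, 65, 89, 36, 10, 31, 61]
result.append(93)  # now [20, 45, 59, 65, 89, 36, 10, 31, 61, 93]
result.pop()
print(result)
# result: [20, 45, 59, 65, 89, 36, 10, 31, 61]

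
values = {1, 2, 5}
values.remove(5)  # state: {1, 2}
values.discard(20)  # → {1, 2}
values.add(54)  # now {1, 2, 54}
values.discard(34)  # {1, 2, 54}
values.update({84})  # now {1, 2, 54, 84}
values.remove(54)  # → {1, 2, 84}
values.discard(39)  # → {1, 2, 84}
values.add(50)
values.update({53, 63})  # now {1, 2, 50, 53, 63, 84}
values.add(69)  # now {1, 2, 50, 53, 63, 69, 84}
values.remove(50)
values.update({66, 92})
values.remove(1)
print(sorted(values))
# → [2, 53, 63, 66, 69, 84, 92]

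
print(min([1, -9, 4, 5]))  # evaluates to -9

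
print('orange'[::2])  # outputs oag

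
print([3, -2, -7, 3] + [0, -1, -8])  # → [3, -2, -7, 3, 0, -1, -8]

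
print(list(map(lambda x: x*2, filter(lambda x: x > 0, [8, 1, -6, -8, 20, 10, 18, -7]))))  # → [16, 2, 40, 20, 36]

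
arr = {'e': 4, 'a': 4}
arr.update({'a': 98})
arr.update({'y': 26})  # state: {'e': 4, 'a': 98, 'y': 26}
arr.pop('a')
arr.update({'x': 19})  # {'e': 4, 'y': 26, 'x': 19}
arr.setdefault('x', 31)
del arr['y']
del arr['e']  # {'x': 19}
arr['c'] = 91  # {'x': 19, 'c': 91}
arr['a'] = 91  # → {'x': 19, 'c': 91, 'a': 91}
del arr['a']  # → {'x': 19, 'c': 91}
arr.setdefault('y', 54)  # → 54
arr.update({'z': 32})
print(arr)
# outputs {'x': 19, 'c': 91, 'y': 54, 'z': 32}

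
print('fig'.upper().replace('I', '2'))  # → F2G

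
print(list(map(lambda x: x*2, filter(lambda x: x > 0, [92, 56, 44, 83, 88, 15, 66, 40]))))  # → [184, 112, 88, 166, 176, 30, 132, 80]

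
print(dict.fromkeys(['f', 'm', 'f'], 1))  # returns {'f': 1, 'm': 1}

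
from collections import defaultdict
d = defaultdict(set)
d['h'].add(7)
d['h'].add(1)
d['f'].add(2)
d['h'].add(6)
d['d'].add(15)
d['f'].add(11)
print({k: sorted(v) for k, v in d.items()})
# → {'h': [1, 6, 7], 'f': [2, 11], 'd': [15]}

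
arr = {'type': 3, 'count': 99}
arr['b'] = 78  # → {'type': 3, 'count': 99, 'b': 78}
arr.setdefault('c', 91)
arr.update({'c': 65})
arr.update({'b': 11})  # {'type': 3, 'count': 99, 'b': 11, 'c': 65}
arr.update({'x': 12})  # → {'type': 3, 'count': 99, 'b': 11, 'c': 65, 'x': 12}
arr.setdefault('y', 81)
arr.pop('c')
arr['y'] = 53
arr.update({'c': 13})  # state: {'type': 3, 'count': 99, 'b': 11, 'x': 12, 'y': 53, 'c': 13}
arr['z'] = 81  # {'type': 3, 'count': 99, 'b': 11, 'x': 12, 'y': 53, 'c': 13, 'z': 81}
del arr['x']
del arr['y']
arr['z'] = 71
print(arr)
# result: {'type': 3, 'count': 99, 'b': 11, 'c': 13, 'z': 71}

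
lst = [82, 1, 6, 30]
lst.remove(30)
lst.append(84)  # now [82, 1, 6, 84]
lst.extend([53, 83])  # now [82, 1, 6, 84, 53, 83]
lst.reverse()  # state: [83, 53, 84, 6, 1, 82]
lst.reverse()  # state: [82, 1, 6, 84, 53, 83]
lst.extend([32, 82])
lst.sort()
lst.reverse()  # [84, 83, 82, 82, 53, 32, 6, 1]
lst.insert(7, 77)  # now [84, 83, 82, 82, 53, 32, 6, 77, 1]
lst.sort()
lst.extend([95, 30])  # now [1, 6, 32, 53, 77, 82, 82, 83, 84, 95, 30]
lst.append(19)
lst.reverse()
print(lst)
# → [19, 30, 95, 84, 83, 82, 82, 77, 53, 32, 6, 1]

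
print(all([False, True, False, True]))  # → False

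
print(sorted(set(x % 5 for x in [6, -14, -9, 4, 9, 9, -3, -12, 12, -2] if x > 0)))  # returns [1, 2, 4]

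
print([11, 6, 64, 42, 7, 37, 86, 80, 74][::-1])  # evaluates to [74, 80, 86, 37, 7, 42, 64, 6, 11]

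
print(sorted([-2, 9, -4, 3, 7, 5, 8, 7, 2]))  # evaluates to [-4, -2, 2, 3, 5, 7, 7, 8, 9]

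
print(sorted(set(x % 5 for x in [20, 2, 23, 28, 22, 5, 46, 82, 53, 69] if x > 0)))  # [0, 1, 2, 3, 4]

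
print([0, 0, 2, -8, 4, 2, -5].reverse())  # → None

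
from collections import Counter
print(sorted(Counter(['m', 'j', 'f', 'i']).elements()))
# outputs ['f', 'i', 'j', 'm']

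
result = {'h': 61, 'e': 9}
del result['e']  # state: {'h': 61}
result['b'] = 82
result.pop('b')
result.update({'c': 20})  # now {'h': 61, 'c': 20}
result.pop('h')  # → 61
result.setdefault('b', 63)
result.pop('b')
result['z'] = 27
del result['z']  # {'c': 20}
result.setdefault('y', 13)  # 13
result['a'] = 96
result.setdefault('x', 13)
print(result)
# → {'c': 20, 'y': 13, 'a': 96, 'x': 13}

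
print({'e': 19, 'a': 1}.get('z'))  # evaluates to None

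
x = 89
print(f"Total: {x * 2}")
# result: Total: 178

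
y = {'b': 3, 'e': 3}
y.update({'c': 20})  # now {'b': 3, 'e': 3, 'c': 20}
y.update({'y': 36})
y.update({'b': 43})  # {'b': 43, 'e': 3, 'c': 20, 'y': 36}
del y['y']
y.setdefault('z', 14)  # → 14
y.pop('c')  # 20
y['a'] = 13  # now {'b': 43, 'e': 3, 'z': 14, 'a': 13}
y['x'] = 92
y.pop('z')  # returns 14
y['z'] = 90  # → {'b': 43, 'e': 3, 'a': 13, 'x': 92, 'z': 90}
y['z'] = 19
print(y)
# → {'b': 43, 'e': 3, 'a': 13, 'x': 92, 'z': 19}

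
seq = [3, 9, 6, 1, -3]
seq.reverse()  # [-3, 1, 6, 9, 3]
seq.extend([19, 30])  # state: [-3, 1, 6, 9, 3, 19, 30]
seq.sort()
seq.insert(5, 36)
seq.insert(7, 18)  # [-3, 1, 3, 6, 9, 36, 19, 18, 30]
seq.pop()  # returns 30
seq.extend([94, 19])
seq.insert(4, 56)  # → [-3, 1, 3, 6, 56, 9, 36, 19, 18, 94, 19]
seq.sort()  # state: [-3, 1, 3, 6, 9, 18, 19, 19, 36, 56, 94]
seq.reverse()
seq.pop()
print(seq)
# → [94, 56, 36, 19, 19, 18, 9, 6, 3, 1]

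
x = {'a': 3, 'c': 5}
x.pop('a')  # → 3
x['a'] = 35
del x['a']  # {'c': 5}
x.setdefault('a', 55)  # 55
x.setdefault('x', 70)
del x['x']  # {'c': 5, 'a': 55}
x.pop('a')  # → 55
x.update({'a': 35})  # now {'c': 5, 'a': 35}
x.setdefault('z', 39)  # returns 39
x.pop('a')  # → 35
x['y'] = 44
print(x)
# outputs {'c': 5, 'z': 39, 'y': 44}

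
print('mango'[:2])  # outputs ma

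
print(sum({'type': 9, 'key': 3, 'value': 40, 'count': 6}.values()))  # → 58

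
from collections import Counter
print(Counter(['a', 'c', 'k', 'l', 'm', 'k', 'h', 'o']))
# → Counter({'k': 2, 'a': 1, 'c': 1, 'l': 1, 'm': 1, 'h': 1, 'o': 1})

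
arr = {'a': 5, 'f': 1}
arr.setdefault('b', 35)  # 35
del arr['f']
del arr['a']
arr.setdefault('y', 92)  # 92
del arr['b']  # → {'y': 92}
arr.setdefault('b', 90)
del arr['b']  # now {'y': 92}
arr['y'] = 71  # {'y': 71}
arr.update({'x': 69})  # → {'y': 71, 'x': 69}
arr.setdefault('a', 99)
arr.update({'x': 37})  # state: {'y': 71, 'x': 37, 'a': 99}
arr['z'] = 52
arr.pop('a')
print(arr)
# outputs {'y': 71, 'x': 37, 'z': 52}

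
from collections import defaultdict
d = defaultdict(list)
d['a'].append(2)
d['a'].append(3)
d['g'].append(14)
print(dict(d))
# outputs {'a': [2, 3], 'g': [14]}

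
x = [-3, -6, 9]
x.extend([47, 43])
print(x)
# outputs [-3, -6, 9, 47, 43]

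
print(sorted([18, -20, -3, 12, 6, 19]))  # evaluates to [-20, -3, 6, 12, 18, 19]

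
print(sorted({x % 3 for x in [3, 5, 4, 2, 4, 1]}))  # [0, 1, 2]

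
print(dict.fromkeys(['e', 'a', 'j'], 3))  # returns {'e': 3, 'a': 3, 'j': 3}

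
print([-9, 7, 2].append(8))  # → None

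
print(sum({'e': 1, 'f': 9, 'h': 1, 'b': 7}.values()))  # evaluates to 18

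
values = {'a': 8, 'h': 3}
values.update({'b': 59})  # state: {'a': 8, 'h': 3, 'b': 59}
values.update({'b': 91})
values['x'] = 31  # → {'a': 8, 'h': 3, 'b': 91, 'x': 31}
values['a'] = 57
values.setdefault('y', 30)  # 30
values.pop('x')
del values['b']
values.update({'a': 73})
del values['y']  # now {'a': 73, 'h': 3}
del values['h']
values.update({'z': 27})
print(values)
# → {'a': 73, 'z': 27}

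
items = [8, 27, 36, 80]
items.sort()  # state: [8, 27, 36, 80]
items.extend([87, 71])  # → [8, 27, 36, 80, 87, 71]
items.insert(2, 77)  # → [8, 27, 77, 36, 80, 87, 71]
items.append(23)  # [8, 27, 77, 36, 80, 87, 71, 23]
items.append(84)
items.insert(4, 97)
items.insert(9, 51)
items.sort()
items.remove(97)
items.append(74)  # [8, 23, 27, 36, 51, 71, 77, 80, 84, 87, 74]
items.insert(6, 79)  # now [8, 23, 27, 36, 51, 71, 79, 77, 80, 84, 87, 74]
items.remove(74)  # [8, 23, 27, 36, 51, 71, 79, 77, 80, 84, 87]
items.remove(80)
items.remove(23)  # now [8, 27, 36, 51, 71, 79, 77, 84, 87]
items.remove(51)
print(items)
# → [8, 27, 36, 71, 79, 77, 84, 87]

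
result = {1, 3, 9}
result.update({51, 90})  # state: {1, 3, 9, 51, 90}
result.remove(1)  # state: {3, 9, 51, 90}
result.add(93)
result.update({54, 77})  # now {3, 9, 51, 54, 77, 90, 93}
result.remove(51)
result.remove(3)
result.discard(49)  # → {9, 54, 77, 90, 93}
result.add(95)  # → {9, 54, 77, 90, 93, 95}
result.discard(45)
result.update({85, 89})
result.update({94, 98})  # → {9, 54, 77, 85, 89, 90, 93, 94, 95, 98}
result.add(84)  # {9, 54, 77, 84, 85, 89, 90, 93, 94, 95, 98}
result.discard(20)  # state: {9, 54, 77, 84, 85, 89, 90, 93, 94, 95, 98}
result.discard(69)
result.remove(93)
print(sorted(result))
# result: [9, 54, 77, 84, 85, 89, 90, 94, 95, 98]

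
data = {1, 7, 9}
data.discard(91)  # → {1, 7, 9}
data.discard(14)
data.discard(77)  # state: {1, 7, 9}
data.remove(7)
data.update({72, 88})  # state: {1, 9, 72, 88}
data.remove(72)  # {1, 9, 88}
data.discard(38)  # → {1, 9, 88}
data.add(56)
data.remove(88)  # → {1, 9, 56}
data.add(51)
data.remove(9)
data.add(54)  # {1, 51, 54, 56}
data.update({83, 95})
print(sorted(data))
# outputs [1, 51, 54, 56, 83, 95]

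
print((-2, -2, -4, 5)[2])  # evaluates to -4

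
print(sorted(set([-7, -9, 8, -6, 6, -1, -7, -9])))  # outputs [-9, -7, -6, -1, 6, 8]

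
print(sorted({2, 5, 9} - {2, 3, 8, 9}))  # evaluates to [5]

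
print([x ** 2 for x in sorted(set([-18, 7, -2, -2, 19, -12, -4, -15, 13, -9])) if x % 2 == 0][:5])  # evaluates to [324, 144, 16, 4]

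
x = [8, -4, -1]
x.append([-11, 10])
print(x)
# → [8, -4, -1, [-11, 10]]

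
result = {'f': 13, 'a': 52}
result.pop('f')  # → 13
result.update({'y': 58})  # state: {'a': 52, 'y': 58}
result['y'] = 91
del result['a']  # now {'y': 91}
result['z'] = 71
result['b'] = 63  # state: {'y': 91, 'z': 71, 'b': 63}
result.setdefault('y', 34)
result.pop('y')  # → 91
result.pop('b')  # 63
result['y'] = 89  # {'z': 71, 'y': 89}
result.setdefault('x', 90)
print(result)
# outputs {'z': 71, 'y': 89, 'x': 90}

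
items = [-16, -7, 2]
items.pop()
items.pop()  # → -7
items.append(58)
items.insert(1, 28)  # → [-16, 28, 58]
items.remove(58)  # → [-16, 28]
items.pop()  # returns 28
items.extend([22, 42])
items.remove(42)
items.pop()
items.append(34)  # [-16, 34]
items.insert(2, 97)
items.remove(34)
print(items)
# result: [-16, 97]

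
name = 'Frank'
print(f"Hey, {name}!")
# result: Hey, Frank!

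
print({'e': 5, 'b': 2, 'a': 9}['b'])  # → 2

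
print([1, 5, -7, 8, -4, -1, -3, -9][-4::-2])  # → [-4, -7, 1]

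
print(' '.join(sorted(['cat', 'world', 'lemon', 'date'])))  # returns cat date lemon world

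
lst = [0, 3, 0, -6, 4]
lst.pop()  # 4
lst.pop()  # -6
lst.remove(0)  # [3, 0]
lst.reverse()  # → [0, 3]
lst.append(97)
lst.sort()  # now [0, 3, 97]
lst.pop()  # 97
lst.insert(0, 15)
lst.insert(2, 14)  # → [15, 0, 14, 3]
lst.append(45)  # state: [15, 0, 14, 3, 45]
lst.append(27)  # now [15, 0, 14, 3, 45, 27]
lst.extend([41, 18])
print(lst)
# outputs [15, 0, 14, 3, 45, 27, 41, 18]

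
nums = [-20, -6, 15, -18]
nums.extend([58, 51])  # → [-20, -6, 15, -18, 58, 51]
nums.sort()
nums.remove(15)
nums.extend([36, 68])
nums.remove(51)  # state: [-20, -18, -6, 58, 36, 68]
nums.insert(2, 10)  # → [-20, -18, 10, -6, 58, 36, 68]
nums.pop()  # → 68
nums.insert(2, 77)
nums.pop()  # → 36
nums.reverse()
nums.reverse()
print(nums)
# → [-20, -18, 77, 10, -6, 58]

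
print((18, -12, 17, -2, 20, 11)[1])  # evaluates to -12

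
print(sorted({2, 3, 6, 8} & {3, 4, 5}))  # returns [3]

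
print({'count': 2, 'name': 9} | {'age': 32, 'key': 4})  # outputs {'count': 2, 'name': 9, 'age': 32, 'key': 4}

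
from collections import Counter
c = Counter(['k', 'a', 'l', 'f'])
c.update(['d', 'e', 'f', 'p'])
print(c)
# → Counter({'f': 2, 'k': 1, 'a': 1, 'l': 1, 'd': 1, 'e': 1, 'p': 1})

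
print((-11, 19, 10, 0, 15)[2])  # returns 10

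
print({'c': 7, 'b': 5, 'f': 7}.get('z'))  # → None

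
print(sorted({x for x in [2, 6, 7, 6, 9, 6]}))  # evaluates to [2, 6, 7, 9]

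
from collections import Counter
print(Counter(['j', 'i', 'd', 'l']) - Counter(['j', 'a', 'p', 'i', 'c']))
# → Counter({'d': 1, 'l': 1})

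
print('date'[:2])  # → da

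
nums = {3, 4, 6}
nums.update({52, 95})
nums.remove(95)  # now {3, 4, 6, 52}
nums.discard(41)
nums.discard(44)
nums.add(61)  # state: {3, 4, 6, 52, 61}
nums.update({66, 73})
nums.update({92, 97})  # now {3, 4, 6, 52, 61, 66, 73, 92, 97}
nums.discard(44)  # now {3, 4, 6, 52, 61, 66, 73, 92, 97}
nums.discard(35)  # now {3, 4, 6, 52, 61, 66, 73, 92, 97}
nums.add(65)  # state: {3, 4, 6, 52, 61, 65, 66, 73, 92, 97}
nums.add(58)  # {3, 4, 6, 52, 58, 61, 65, 66, 73, 92, 97}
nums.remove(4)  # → {3, 6, 52, 58, 61, 65, 66, 73, 92, 97}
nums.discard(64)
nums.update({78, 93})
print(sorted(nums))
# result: [3, 6, 52, 58, 61, 65, 66, 73, 78, 92, 93, 97]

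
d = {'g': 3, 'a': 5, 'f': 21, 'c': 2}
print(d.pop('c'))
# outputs 2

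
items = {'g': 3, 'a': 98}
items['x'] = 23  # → {'g': 3, 'a': 98, 'x': 23}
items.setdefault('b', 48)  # 48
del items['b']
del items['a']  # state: {'g': 3, 'x': 23}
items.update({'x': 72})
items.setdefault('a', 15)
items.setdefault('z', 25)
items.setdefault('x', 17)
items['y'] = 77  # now {'g': 3, 'x': 72, 'a': 15, 'z': 25, 'y': 77}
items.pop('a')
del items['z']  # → {'g': 3, 'x': 72, 'y': 77}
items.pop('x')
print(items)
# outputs {'g': 3, 'y': 77}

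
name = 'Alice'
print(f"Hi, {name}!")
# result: Hi, Alice!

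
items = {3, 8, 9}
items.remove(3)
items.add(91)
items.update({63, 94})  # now {8, 9, 63, 91, 94}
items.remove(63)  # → {8, 9, 91, 94}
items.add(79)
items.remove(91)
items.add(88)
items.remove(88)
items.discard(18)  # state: {8, 9, 79, 94}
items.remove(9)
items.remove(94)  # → {8, 79}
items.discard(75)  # {8, 79}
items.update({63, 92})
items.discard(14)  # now {8, 63, 79, 92}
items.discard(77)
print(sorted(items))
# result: [8, 63, 79, 92]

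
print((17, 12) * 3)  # (17, 12, 17, 12, 17, 12)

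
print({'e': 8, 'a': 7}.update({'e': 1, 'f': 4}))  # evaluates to None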